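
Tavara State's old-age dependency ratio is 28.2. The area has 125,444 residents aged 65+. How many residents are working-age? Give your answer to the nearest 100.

Old-age dependency ratio = elderly / working-age × 100
28.2 = 125,444 / W × 100
⇒ 444,800

Working-age: 444,800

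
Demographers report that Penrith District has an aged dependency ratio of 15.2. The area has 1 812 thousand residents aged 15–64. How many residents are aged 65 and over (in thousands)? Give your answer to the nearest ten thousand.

Aged 65 and over: 280

Old-age dependency ratio = elderly / working-age × 100
15.2 = E / 1 812 × 100
⇒ 280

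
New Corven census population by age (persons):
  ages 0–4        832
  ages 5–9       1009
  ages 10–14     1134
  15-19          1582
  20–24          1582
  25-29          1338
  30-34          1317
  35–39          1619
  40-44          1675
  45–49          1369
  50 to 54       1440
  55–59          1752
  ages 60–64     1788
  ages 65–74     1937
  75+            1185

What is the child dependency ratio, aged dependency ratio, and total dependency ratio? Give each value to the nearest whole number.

0–14: 832 + 1009 + 1134 = 2975
15–64: 1582 + 1582 + 1338 + 1317 + 1619 + 1675 + 1369 + 1440 + 1752 + 1788 = 15462
65+: 1937 + 1185 = 3122
Youth dependency ratio = 2975 / 15462 × 100 = 19
Old-age dependency ratio = 3122 / 15462 × 100 = 20
Total dependency ratio = (2975 + 3122) / 15462 × 100 = 6097 / 15462 × 100 = 39

Youth dependency ratio: 19
Old-age dependency ratio: 20
Total dependency ratio: 39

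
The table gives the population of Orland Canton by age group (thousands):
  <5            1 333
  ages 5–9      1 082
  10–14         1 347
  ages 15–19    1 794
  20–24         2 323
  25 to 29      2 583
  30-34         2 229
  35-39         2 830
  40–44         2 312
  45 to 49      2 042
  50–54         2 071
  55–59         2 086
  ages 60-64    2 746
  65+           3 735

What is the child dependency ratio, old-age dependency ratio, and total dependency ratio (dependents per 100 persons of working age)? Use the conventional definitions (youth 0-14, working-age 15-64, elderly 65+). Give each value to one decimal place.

0–14: 1 333 + 1 082 + 1 347 = 3 762
15–64: 1 794 + 2 323 + 2 583 + 2 229 + 2 830 + 2 312 + 2 042 + 2 071 + 2 086 + 2 746 = 23 016
65+: 3 735
Youth dependency ratio = 3 762 / 23 016 × 100 = 16.3
Old-age dependency ratio = 3 735 / 23 016 × 100 = 16.2
Total dependency ratio = (3 762 + 3 735) / 23 016 × 100 = 7 497 / 23 016 × 100 = 32.6

Youth dependency ratio: 16.3
Old-age dependency ratio: 16.2
Total dependency ratio: 32.6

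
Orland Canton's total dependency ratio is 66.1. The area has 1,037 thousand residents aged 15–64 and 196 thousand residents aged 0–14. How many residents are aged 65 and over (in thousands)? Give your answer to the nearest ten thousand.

Aged 65 and over: 490

Total dependency ratio = (youth + elderly) / working-age × 100
66.1 = (196 + E) / 1,037 × 100
⇒ 490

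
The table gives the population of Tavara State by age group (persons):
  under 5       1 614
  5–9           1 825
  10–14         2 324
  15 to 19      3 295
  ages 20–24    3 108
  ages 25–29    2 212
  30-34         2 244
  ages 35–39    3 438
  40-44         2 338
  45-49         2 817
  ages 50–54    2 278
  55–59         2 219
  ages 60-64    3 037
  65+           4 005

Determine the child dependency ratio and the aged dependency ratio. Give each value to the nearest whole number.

Youth dependency ratio: 21
Old-age dependency ratio: 15

0–14: 1 614 + 1 825 + 2 324 = 5 763
15–64: 3 295 + 3 108 + 2 212 + 2 244 + 3 438 + 2 338 + 2 817 + 2 278 + 2 219 + 3 037 = 26 986
65+: 4 005
Youth dependency ratio = 5 763 / 26 986 × 100 = 21
Old-age dependency ratio = 4 005 / 26 986 × 100 = 15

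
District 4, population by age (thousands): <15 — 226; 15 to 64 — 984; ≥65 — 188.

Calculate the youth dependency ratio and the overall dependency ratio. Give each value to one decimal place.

Youth dependency ratio = 226 / 984 × 100 = 23.0
Total dependency ratio = (226 + 188) / 984 × 100 = 414 / 984 × 100 = 42.1

Youth dependency ratio: 23.0
Total dependency ratio: 42.1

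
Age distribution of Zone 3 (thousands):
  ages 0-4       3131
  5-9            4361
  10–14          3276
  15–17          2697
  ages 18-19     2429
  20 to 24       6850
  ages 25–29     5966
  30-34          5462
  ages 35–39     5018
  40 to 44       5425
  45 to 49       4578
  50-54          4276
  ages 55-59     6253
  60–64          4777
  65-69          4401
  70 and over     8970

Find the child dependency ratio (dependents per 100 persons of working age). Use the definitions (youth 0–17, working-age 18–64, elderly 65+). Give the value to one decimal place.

0–17: 3131 + 4361 + 3276 + 2697 = 13465
18–64: 2429 + 6850 + 5966 + 5462 + 5018 + 5425 + 4578 + 4276 + 6253 + 4777 = 51034
65+: 4401 + 8970 = 13371
Youth dependency ratio = 13465 / 51034 × 100 = 26.4

Youth dependency ratio: 26.4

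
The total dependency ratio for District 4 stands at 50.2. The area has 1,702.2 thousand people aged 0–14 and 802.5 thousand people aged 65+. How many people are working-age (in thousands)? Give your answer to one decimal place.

Working-age: 4,989.4

Total dependency ratio = (youth + elderly) / working-age × 100
50.2 = (1,702.2 + 802.5) / W × 100
⇒ 4,989.4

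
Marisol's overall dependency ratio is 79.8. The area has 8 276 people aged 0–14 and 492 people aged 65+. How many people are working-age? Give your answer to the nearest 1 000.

Total dependency ratio = (youth + elderly) / working-age × 100
79.8 = (8 276 + 492) / W × 100
⇒ 11 000

Working-age: 11 000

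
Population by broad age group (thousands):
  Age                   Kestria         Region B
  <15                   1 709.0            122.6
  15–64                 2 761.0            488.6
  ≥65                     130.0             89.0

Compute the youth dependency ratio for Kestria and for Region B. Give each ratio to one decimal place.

Kestria: 61.9
Region B: 25.1

Kestria: 1 709.0 / 2 761.0 × 100 = 61.9
Region B: 122.6 / 488.6 × 100 = 25.1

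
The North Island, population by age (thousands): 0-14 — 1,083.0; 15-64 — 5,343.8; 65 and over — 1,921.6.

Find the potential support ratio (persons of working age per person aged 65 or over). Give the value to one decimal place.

Potential support ratio = 5,343.8 / 1,921.6 = 2.8

Potential support ratio: 2.8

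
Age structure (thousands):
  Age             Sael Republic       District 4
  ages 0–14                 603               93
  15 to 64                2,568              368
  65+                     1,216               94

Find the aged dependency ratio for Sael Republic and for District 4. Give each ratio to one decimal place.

Sael Republic: 1,216 / 2,568 × 100 = 47.4
District 4: 94 / 368 × 100 = 25.5

Sael Republic: 47.4
District 4: 25.5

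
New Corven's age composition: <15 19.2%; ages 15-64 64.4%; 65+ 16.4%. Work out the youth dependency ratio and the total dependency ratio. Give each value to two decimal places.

Youth dependency ratio = 19.2 / 64.4 × 100 = 29.81
Total dependency ratio = (19.2 + 16.4) / 64.4 × 100 = 35.6 / 64.4 × 100 = 55.28

Youth dependency ratio: 29.81
Total dependency ratio: 55.28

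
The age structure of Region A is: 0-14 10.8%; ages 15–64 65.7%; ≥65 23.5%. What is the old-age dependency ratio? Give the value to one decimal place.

Old-age dependency ratio: 35.8

Old-age dependency ratio = 23.5 / 65.7 × 100 = 35.8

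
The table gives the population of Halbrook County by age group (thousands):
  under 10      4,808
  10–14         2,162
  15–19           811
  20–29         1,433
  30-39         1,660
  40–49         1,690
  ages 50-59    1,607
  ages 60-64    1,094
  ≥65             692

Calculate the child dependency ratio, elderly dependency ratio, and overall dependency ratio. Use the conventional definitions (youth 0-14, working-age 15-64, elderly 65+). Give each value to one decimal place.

Youth dependency ratio: 84.0
Old-age dependency ratio: 8.3
Total dependency ratio: 92.4

0–14: 4,808 + 2,162 = 6,970
15–64: 811 + 1,433 + 1,660 + 1,690 + 1,607 + 1,094 = 8,295
65+: 692
Youth dependency ratio = 6,970 / 8,295 × 100 = 84.0
Old-age dependency ratio = 692 / 8,295 × 100 = 8.3
Total dependency ratio = (6,970 + 692) / 8,295 × 100 = 7,662 / 8,295 × 100 = 92.4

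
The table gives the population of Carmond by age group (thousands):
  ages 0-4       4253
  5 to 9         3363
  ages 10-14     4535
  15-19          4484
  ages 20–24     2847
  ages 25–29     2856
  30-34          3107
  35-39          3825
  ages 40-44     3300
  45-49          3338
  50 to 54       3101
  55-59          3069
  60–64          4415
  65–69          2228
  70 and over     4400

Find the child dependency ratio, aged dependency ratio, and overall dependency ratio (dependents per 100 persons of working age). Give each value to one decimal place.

0–14: 4253 + 3363 + 4535 = 12151
15–64: 4484 + 2847 + 2856 + 3107 + 3825 + 3300 + 3338 + 3101 + 3069 + 4415 = 34342
65+: 2228 + 4400 = 6628
Youth dependency ratio = 12151 / 34342 × 100 = 35.4
Old-age dependency ratio = 6628 / 34342 × 100 = 19.3
Total dependency ratio = (12151 + 6628) / 34342 × 100 = 18779 / 34342 × 100 = 54.7

Youth dependency ratio: 35.4
Old-age dependency ratio: 19.3
Total dependency ratio: 54.7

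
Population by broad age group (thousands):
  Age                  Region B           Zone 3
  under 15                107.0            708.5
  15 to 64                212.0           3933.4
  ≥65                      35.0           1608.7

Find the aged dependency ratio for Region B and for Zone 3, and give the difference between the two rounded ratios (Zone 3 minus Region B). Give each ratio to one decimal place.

Region B: 16.5
Zone 3: 40.9
Difference: +24.4

Region B: 35.0 / 212.0 × 100 = 16.5
Zone 3: 1608.7 / 3933.4 × 100 = 40.9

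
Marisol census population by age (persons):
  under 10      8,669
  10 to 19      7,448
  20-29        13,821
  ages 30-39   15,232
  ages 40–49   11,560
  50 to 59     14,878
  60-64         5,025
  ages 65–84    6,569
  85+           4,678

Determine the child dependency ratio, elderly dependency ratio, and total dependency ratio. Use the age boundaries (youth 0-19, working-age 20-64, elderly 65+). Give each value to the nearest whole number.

Youth dependency ratio: 27
Old-age dependency ratio: 19
Total dependency ratio: 45

0–19: 8,669 + 7,448 = 16,117
20–64: 13,821 + 15,232 + 11,560 + 14,878 + 5,025 = 60,516
65+: 6,569 + 4,678 = 11,247
Youth dependency ratio = 16,117 / 60,516 × 100 = 27
Old-age dependency ratio = 11,247 / 60,516 × 100 = 19
Total dependency ratio = (16,117 + 11,247) / 60,516 × 100 = 27,364 / 60,516 × 100 = 45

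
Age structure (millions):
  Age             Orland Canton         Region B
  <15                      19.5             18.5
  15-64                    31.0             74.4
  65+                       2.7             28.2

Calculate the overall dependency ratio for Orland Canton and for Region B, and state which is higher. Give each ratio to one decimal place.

Orland Canton: (19.5 + 2.7) / 31.0 × 100 = 22.2 / 31.0 × 100 = 71.6
Region B: (18.5 + 28.2) / 74.4 × 100 = 46.7 / 74.4 × 100 = 62.8

Orland Canton: 71.6
Region B: 62.8
Higher: Orland Canton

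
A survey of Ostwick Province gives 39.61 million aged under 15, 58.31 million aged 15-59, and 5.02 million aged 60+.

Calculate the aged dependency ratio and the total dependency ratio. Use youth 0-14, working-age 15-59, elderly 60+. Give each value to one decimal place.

Old-age dependency ratio = 5.02 / 58.31 × 100 = 8.6
Total dependency ratio = (39.61 + 5.02) / 58.31 × 100 = 44.63 / 58.31 × 100 = 76.5

Old-age dependency ratio: 8.6
Total dependency ratio: 76.5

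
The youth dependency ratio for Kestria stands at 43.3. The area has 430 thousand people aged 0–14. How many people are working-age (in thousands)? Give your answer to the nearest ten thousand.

Youth dependency ratio = youth / working-age × 100
43.3 = 430 / W × 100
⇒ 990

Working-age: 990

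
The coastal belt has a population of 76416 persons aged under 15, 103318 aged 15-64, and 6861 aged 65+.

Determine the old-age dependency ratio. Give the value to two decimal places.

Old-age dependency ratio: 6.64

Old-age dependency ratio = 6861 / 103318 × 100 = 6.64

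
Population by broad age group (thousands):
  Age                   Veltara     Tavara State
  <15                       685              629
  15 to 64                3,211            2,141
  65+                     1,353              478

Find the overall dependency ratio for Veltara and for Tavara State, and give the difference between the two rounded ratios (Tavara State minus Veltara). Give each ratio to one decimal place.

Veltara: (685 + 1,353) / 3,211 × 100 = 2,038 / 3,211 × 100 = 63.5
Tavara State: (629 + 478) / 2,141 × 100 = 1,107 / 2,141 × 100 = 51.7

Veltara: 63.5
Tavara State: 51.7
Difference: -11.8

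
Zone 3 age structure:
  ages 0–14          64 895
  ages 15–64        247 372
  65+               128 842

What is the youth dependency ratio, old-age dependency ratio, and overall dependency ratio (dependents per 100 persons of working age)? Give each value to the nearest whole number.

Youth dependency ratio: 26
Old-age dependency ratio: 52
Total dependency ratio: 78

Youth dependency ratio = 64 895 / 247 372 × 100 = 26
Old-age dependency ratio = 128 842 / 247 372 × 100 = 52
Total dependency ratio = (64 895 + 128 842) / 247 372 × 100 = 193 737 / 247 372 × 100 = 78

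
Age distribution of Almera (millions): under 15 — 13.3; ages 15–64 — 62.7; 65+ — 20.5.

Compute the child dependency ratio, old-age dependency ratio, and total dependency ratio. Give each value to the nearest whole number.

Youth dependency ratio: 21
Old-age dependency ratio: 33
Total dependency ratio: 54

Youth dependency ratio = 13.3 / 62.7 × 100 = 21
Old-age dependency ratio = 20.5 / 62.7 × 100 = 33
Total dependency ratio = (13.3 + 20.5) / 62.7 × 100 = 33.8 / 62.7 × 100 = 54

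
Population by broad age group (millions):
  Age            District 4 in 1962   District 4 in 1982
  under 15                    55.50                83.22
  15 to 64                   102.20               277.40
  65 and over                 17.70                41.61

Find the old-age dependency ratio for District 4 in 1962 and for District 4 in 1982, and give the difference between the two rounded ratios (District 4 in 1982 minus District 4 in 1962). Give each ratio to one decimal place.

District 4 in 1962: 17.70 / 102.20 × 100 = 17.3
District 4 in 1982: 41.61 / 277.40 × 100 = 15.0

District 4 in 1962: 17.3
District 4 in 1982: 15.0
Difference: -2.3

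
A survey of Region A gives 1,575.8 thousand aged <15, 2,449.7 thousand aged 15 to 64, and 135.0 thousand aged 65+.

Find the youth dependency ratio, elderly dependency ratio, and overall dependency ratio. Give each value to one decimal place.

Youth dependency ratio: 64.3
Old-age dependency ratio: 5.5
Total dependency ratio: 69.8

Youth dependency ratio = 1,575.8 / 2,449.7 × 100 = 64.3
Old-age dependency ratio = 135.0 / 2,449.7 × 100 = 5.5
Total dependency ratio = (1,575.8 + 135.0) / 2,449.7 × 100 = 1,710.8 / 2,449.7 × 100 = 69.8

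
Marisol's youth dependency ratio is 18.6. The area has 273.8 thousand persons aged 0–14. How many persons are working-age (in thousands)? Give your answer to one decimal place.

Working-age: 1,472.0

Youth dependency ratio = youth / working-age × 100
18.6 = 273.8 / W × 100
⇒ 1,472.0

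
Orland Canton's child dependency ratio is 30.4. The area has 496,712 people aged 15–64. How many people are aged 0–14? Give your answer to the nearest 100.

Aged 0–14: 151,000

Youth dependency ratio = youth / working-age × 100
30.4 = Y / 496,712 × 100
⇒ 151,000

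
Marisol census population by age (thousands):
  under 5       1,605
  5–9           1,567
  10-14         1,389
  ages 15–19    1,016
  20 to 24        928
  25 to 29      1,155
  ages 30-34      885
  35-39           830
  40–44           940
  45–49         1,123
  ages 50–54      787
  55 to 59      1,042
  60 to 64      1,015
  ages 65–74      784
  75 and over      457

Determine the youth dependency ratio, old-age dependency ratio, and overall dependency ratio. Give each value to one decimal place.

0–14: 1,605 + 1,567 + 1,389 = 4,561
15–64: 1,016 + 928 + 1,155 + 885 + 830 + 940 + 1,123 + 787 + 1,042 + 1,015 = 9,721
65+: 784 + 457 = 1,241
Youth dependency ratio = 4,561 / 9,721 × 100 = 46.9
Old-age dependency ratio = 1,241 / 9,721 × 100 = 12.8
Total dependency ratio = (4,561 + 1,241) / 9,721 × 100 = 5,802 / 9,721 × 100 = 59.7

Youth dependency ratio: 46.9
Old-age dependency ratio: 12.8
Total dependency ratio: 59.7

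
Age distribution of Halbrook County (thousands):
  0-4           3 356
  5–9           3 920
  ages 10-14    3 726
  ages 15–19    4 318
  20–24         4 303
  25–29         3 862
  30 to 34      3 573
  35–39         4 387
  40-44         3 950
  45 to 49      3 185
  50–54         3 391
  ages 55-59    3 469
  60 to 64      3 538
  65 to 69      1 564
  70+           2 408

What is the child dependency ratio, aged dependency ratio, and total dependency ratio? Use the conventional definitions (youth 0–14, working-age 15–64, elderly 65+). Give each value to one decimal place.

0–14: 3 356 + 3 920 + 3 726 = 11 002
15–64: 4 318 + 4 303 + 3 862 + 3 573 + 4 387 + 3 950 + 3 185 + 3 391 + 3 469 + 3 538 = 37 976
65+: 1 564 + 2 408 = 3 972
Youth dependency ratio = 11 002 / 37 976 × 100 = 29.0
Old-age dependency ratio = 3 972 / 37 976 × 100 = 10.5
Total dependency ratio = (11 002 + 3 972) / 37 976 × 100 = 14 974 / 37 976 × 100 = 39.4

Youth dependency ratio: 29.0
Old-age dependency ratio: 10.5
Total dependency ratio: 39.4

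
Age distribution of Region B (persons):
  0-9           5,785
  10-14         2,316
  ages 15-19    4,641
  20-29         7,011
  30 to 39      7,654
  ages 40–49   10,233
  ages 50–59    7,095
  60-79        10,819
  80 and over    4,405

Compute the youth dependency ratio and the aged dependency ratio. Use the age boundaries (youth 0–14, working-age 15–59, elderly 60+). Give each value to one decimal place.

Youth dependency ratio: 22.1
Old-age dependency ratio: 41.6

0–14: 5,785 + 2,316 = 8,101
15–59: 4,641 + 7,011 + 7,654 + 10,233 + 7,095 = 36,634
60+: 10,819 + 4,405 = 15,224
Youth dependency ratio = 8,101 / 36,634 × 100 = 22.1
Old-age dependency ratio = 15,224 / 36,634 × 100 = 41.6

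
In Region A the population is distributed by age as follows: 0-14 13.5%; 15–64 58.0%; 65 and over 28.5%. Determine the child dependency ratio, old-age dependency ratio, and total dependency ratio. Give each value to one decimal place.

Youth dependency ratio = 13.5 / 58.0 × 100 = 23.3
Old-age dependency ratio = 28.5 / 58.0 × 100 = 49.1
Total dependency ratio = (13.5 + 28.5) / 58.0 × 100 = 42.0 / 58.0 × 100 = 72.4

Youth dependency ratio: 23.3
Old-age dependency ratio: 49.1
Total dependency ratio: 72.4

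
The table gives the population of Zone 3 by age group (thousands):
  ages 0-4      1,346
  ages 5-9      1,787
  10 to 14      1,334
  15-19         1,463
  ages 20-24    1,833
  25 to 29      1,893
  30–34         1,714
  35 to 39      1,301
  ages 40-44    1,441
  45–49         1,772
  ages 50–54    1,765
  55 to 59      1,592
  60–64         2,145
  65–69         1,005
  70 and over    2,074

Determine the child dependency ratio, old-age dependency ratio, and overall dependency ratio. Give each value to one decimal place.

Youth dependency ratio: 26.4
Old-age dependency ratio: 18.2
Total dependency ratio: 44.6

0–14: 1,346 + 1,787 + 1,334 = 4,467
15–64: 1,463 + 1,833 + 1,893 + 1,714 + 1,301 + 1,441 + 1,772 + 1,765 + 1,592 + 2,145 = 16,919
65+: 1,005 + 2,074 = 3,079
Youth dependency ratio = 4,467 / 16,919 × 100 = 26.4
Old-age dependency ratio = 3,079 / 16,919 × 100 = 18.2
Total dependency ratio = (4,467 + 3,079) / 16,919 × 100 = 7,546 / 16,919 × 100 = 44.6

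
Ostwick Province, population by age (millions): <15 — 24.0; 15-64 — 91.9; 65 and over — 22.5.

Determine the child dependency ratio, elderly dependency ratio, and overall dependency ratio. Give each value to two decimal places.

Youth dependency ratio = 24.0 / 91.9 × 100 = 26.12
Old-age dependency ratio = 22.5 / 91.9 × 100 = 24.48
Total dependency ratio = (24.0 + 22.5) / 91.9 × 100 = 46.5 / 91.9 × 100 = 50.60

Youth dependency ratio: 26.12
Old-age dependency ratio: 24.48
Total dependency ratio: 50.60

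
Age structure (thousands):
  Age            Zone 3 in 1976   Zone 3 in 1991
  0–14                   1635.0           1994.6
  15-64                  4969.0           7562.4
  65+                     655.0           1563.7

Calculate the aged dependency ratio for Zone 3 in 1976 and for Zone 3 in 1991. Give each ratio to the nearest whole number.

Zone 3 in 1976: 13
Zone 3 in 1991: 21

Zone 3 in 1976: 655.0 / 4969.0 × 100 = 13
Zone 3 in 1991: 1563.7 / 7562.4 × 100 = 21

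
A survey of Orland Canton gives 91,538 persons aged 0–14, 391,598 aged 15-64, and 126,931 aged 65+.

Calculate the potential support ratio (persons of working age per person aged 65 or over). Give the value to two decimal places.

Potential support ratio: 3.09

Potential support ratio = 391,598 / 126,931 = 3.09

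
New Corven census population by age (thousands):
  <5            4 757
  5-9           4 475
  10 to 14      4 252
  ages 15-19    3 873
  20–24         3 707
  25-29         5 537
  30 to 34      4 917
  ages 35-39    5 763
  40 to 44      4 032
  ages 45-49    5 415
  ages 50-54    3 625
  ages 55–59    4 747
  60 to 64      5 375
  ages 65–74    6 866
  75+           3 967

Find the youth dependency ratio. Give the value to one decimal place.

Youth dependency ratio: 28.7

0–14: 4 757 + 4 475 + 4 252 = 13 484
15–64: 3 873 + 3 707 + 5 537 + 4 917 + 5 763 + 4 032 + 5 415 + 3 625 + 4 747 + 5 375 = 46 991
65+: 6 866 + 3 967 = 10 833
Youth dependency ratio = 13 484 / 46 991 × 100 = 28.7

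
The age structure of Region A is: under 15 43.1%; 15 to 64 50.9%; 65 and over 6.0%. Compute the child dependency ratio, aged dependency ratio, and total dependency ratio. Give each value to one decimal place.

Youth dependency ratio: 84.7
Old-age dependency ratio: 11.8
Total dependency ratio: 96.5

Youth dependency ratio = 43.1 / 50.9 × 100 = 84.7
Old-age dependency ratio = 6.0 / 50.9 × 100 = 11.8
Total dependency ratio = (43.1 + 6.0) / 50.9 × 100 = 49.1 / 50.9 × 100 = 96.5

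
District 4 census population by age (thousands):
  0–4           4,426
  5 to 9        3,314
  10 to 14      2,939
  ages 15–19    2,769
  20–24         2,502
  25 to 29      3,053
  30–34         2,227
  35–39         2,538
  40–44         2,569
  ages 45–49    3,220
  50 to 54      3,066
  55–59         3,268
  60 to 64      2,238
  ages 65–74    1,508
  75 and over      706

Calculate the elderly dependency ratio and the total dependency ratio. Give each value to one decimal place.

Old-age dependency ratio: 8.1
Total dependency ratio: 47.0

0–14: 4,426 + 3,314 + 2,939 = 10,679
15–64: 2,769 + 2,502 + 3,053 + 2,227 + 2,538 + 2,569 + 3,220 + 3,066 + 3,268 + 2,238 = 27,450
65+: 1,508 + 706 = 2,214
Old-age dependency ratio = 2,214 / 27,450 × 100 = 8.1
Total dependency ratio = (10,679 + 2,214) / 27,450 × 100 = 12,893 / 27,450 × 100 = 47.0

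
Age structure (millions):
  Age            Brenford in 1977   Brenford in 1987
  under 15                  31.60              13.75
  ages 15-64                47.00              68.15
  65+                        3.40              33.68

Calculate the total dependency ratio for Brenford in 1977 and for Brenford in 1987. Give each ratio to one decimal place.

Brenford in 1977: (31.60 + 3.40) / 47.00 × 100 = 35.00 / 47.00 × 100 = 74.5
Brenford in 1987: (13.75 + 33.68) / 68.15 × 100 = 47.43 / 68.15 × 100 = 69.6

Brenford in 1977: 74.5
Brenford in 1987: 69.6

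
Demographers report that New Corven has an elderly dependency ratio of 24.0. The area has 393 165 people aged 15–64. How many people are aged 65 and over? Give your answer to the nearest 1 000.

Old-age dependency ratio = elderly / working-age × 100
24.0 = E / 393 165 × 100
⇒ 94 000

Aged 65 and over: 94 000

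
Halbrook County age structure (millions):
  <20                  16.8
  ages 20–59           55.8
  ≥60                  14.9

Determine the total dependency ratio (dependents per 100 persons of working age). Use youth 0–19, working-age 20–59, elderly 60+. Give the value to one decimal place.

Total dependency ratio = (16.8 + 14.9) / 55.8 × 100 = 31.7 / 55.8 × 100 = 56.8

Total dependency ratio: 56.8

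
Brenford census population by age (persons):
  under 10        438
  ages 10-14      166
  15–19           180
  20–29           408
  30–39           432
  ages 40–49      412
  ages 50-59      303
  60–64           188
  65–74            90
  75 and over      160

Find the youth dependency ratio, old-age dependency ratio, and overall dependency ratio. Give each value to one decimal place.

Youth dependency ratio: 31.4
Old-age dependency ratio: 13.0
Total dependency ratio: 44.4

0–14: 438 + 166 = 604
15–64: 180 + 408 + 432 + 412 + 303 + 188 = 1 923
65+: 90 + 160 = 250
Youth dependency ratio = 604 / 1 923 × 100 = 31.4
Old-age dependency ratio = 250 / 1 923 × 100 = 13.0
Total dependency ratio = (604 + 250) / 1 923 × 100 = 854 / 1 923 × 100 = 44.4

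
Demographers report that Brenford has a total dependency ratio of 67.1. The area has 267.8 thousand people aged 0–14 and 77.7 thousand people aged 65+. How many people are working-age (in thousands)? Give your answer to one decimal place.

Working-age: 514.9

Total dependency ratio = (youth + elderly) / working-age × 100
67.1 = (267.8 + 77.7) / W × 100
⇒ 514.9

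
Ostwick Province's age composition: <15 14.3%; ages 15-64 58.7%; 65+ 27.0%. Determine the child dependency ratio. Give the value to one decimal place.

Youth dependency ratio = 14.3 / 58.7 × 100 = 24.4

Youth dependency ratio: 24.4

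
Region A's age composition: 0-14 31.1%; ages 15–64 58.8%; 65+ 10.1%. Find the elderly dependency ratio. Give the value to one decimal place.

Old-age dependency ratio = 10.1 / 58.8 × 100 = 17.2

Old-age dependency ratio: 17.2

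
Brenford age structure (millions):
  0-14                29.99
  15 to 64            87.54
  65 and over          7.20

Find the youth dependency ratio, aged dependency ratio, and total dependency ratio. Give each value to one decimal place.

Youth dependency ratio: 34.3
Old-age dependency ratio: 8.2
Total dependency ratio: 42.5

Youth dependency ratio = 29.99 / 87.54 × 100 = 34.3
Old-age dependency ratio = 7.20 / 87.54 × 100 = 8.2
Total dependency ratio = (29.99 + 7.20) / 87.54 × 100 = 37.19 / 87.54 × 100 = 42.5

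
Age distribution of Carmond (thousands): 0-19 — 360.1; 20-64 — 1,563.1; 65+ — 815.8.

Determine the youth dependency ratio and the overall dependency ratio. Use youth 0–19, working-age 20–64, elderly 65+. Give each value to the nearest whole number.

Youth dependency ratio = 360.1 / 1,563.1 × 100 = 23
Total dependency ratio = (360.1 + 815.8) / 1,563.1 × 100 = 1,175.9 / 1,563.1 × 100 = 75

Youth dependency ratio: 23
Total dependency ratio: 75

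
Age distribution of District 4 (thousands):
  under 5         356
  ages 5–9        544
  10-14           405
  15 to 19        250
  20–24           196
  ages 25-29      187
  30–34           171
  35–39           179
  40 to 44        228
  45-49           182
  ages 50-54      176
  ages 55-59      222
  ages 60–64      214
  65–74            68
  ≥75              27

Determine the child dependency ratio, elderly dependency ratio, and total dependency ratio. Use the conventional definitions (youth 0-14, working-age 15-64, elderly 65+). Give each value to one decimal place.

0–14: 356 + 544 + 405 = 1 305
15–64: 250 + 196 + 187 + 171 + 179 + 228 + 182 + 176 + 222 + 214 = 2 005
65+: 68 + 27 = 95
Youth dependency ratio = 1 305 / 2 005 × 100 = 65.1
Old-age dependency ratio = 95 / 2 005 × 100 = 4.7
Total dependency ratio = (1 305 + 95) / 2 005 × 100 = 1 400 / 2 005 × 100 = 69.8

Youth dependency ratio: 65.1
Old-age dependency ratio: 4.7
Total dependency ratio: 69.8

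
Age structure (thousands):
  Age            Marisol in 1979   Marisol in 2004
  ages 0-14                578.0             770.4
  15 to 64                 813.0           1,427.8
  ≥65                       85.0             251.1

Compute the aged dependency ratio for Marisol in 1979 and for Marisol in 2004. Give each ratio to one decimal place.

Marisol in 1979: 85.0 / 813.0 × 100 = 10.5
Marisol in 2004: 251.1 / 1,427.8 × 100 = 17.6

Marisol in 1979: 10.5
Marisol in 2004: 17.6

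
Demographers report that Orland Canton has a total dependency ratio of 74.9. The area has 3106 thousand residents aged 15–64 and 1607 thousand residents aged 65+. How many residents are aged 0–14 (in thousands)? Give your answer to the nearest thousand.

Aged 0–14: 719

Total dependency ratio = (youth + elderly) / working-age × 100
74.9 = (Y + 1607) / 3106 × 100
⇒ 719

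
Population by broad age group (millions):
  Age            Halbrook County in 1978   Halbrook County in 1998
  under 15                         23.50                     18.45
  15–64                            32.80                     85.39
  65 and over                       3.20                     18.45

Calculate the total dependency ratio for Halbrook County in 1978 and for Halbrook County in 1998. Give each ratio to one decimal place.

Halbrook County in 1978: 81.4
Halbrook County in 1998: 43.2

Halbrook County in 1978: (23.50 + 3.20) / 32.80 × 100 = 26.70 / 32.80 × 100 = 81.4
Halbrook County in 1998: (18.45 + 18.45) / 85.39 × 100 = 36.90 / 85.39 × 100 = 43.2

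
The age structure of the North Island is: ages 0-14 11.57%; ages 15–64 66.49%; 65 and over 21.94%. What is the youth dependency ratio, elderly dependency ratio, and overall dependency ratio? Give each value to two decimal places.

Youth dependency ratio = 11.57 / 66.49 × 100 = 17.40
Old-age dependency ratio = 21.94 / 66.49 × 100 = 33.00
Total dependency ratio = (11.57 + 21.94) / 66.49 × 100 = 33.51 / 66.49 × 100 = 50.40

Youth dependency ratio: 17.40
Old-age dependency ratio: 33.00
Total dependency ratio: 50.40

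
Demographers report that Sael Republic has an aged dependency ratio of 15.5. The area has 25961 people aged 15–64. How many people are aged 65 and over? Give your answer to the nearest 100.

Old-age dependency ratio = elderly / working-age × 100
15.5 = E / 25961 × 100
⇒ 4000

Aged 65 and over: 4000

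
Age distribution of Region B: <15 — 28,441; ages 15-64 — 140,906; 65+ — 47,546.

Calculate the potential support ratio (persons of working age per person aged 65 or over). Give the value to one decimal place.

Potential support ratio = 140,906 / 47,546 = 3.0

Potential support ratio: 3.0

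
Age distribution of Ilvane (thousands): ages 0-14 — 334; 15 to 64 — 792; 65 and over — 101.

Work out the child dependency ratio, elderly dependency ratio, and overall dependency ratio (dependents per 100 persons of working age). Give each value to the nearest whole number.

Youth dependency ratio: 42
Old-age dependency ratio: 13
Total dependency ratio: 55

Youth dependency ratio = 334 / 792 × 100 = 42
Old-age dependency ratio = 101 / 792 × 100 = 13
Total dependency ratio = (334 + 101) / 792 × 100 = 435 / 792 × 100 = 55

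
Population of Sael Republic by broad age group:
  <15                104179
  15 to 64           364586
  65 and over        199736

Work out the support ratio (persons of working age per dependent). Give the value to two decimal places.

Support ratio = 364586 / (104179 + 199736) = 364586 / 303915 = 1.20

Support ratio: 1.20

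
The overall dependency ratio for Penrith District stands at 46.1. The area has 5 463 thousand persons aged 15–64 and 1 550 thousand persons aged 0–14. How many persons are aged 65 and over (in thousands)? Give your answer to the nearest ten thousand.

Aged 65 and over: 970

Total dependency ratio = (youth + elderly) / working-age × 100
46.1 = (1 550 + E) / 5 463 × 100
⇒ 970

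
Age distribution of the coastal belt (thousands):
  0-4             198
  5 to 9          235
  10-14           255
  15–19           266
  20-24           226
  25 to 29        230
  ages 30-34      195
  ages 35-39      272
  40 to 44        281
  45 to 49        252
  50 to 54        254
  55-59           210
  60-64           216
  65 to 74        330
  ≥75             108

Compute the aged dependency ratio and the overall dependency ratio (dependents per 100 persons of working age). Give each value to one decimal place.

0–14: 198 + 235 + 255 = 688
15–64: 266 + 226 + 230 + 195 + 272 + 281 + 252 + 254 + 210 + 216 = 2402
65+: 330 + 108 = 438
Old-age dependency ratio = 438 / 2402 × 100 = 18.2
Total dependency ratio = (688 + 438) / 2402 × 100 = 1126 / 2402 × 100 = 46.9

Old-age dependency ratio: 18.2
Total dependency ratio: 46.9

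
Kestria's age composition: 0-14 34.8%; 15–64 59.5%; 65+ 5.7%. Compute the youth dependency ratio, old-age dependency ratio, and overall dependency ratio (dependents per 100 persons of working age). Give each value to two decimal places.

Youth dependency ratio: 58.49
Old-age dependency ratio: 9.58
Total dependency ratio: 68.07

Youth dependency ratio = 34.8 / 59.5 × 100 = 58.49
Old-age dependency ratio = 5.7 / 59.5 × 100 = 9.58
Total dependency ratio = (34.8 + 5.7) / 59.5 × 100 = 40.5 / 59.5 × 100 = 68.07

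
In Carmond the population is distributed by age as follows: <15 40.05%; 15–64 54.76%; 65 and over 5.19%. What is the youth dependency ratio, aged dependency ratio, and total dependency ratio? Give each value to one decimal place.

Youth dependency ratio: 73.1
Old-age dependency ratio: 9.5
Total dependency ratio: 82.6

Youth dependency ratio = 40.05 / 54.76 × 100 = 73.1
Old-age dependency ratio = 5.19 / 54.76 × 100 = 9.5
Total dependency ratio = (40.05 + 5.19) / 54.76 × 100 = 45.24 / 54.76 × 100 = 82.6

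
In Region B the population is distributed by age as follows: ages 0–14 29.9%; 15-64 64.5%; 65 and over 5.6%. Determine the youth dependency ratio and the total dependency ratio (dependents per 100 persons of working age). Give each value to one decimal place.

Youth dependency ratio = 29.9 / 64.5 × 100 = 46.4
Total dependency ratio = (29.9 + 5.6) / 64.5 × 100 = 35.5 / 64.5 × 100 = 55.0

Youth dependency ratio: 46.4
Total dependency ratio: 55.0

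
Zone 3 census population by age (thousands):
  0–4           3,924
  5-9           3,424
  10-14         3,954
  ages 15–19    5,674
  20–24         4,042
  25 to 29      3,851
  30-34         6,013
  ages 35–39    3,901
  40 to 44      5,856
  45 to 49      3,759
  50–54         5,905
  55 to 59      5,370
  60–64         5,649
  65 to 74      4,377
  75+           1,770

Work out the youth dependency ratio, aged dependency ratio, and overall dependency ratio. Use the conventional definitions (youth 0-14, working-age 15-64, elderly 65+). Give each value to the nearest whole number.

0–14: 3,924 + 3,424 + 3,954 = 11,302
15–64: 5,674 + 4,042 + 3,851 + 6,013 + 3,901 + 5,856 + 3,759 + 5,905 + 5,370 + 5,649 = 50,020
65+: 4,377 + 1,770 = 6,147
Youth dependency ratio = 11,302 / 50,020 × 100 = 23
Old-age dependency ratio = 6,147 / 50,020 × 100 = 12
Total dependency ratio = (11,302 + 6,147) / 50,020 × 100 = 17,449 / 50,020 × 100 = 35

Youth dependency ratio: 23
Old-age dependency ratio: 12
Total dependency ratio: 35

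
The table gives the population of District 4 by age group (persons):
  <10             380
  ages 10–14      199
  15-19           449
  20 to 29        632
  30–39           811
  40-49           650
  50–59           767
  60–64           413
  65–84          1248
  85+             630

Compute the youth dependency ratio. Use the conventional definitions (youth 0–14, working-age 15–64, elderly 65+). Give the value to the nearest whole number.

0–14: 380 + 199 = 579
15–64: 449 + 632 + 811 + 650 + 767 + 413 = 3722
65+: 1248 + 630 = 1878
Youth dependency ratio = 579 / 3722 × 100 = 16

Youth dependency ratio: 16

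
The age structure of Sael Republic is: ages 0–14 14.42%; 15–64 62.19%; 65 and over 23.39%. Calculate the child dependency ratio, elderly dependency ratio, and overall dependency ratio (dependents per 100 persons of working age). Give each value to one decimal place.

Youth dependency ratio: 23.2
Old-age dependency ratio: 37.6
Total dependency ratio: 60.8

Youth dependency ratio = 14.42 / 62.19 × 100 = 23.2
Old-age dependency ratio = 23.39 / 62.19 × 100 = 37.6
Total dependency ratio = (14.42 + 23.39) / 62.19 × 100 = 37.81 / 62.19 × 100 = 60.8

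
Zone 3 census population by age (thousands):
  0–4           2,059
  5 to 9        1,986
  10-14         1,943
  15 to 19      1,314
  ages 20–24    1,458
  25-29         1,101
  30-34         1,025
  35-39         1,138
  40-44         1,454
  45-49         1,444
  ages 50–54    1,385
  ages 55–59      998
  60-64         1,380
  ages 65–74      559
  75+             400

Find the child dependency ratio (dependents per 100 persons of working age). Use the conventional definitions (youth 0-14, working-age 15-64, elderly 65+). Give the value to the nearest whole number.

Youth dependency ratio: 47

0–14: 2,059 + 1,986 + 1,943 = 5,988
15–64: 1,314 + 1,458 + 1,101 + 1,025 + 1,138 + 1,454 + 1,444 + 1,385 + 998 + 1,380 = 12,697
65+: 559 + 400 = 959
Youth dependency ratio = 5,988 / 12,697 × 100 = 47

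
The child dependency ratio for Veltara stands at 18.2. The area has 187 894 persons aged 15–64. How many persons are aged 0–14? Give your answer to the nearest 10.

Aged 0–14: 34 200

Youth dependency ratio = youth / working-age × 100
18.2 = Y / 187 894 × 100
⇒ 34 200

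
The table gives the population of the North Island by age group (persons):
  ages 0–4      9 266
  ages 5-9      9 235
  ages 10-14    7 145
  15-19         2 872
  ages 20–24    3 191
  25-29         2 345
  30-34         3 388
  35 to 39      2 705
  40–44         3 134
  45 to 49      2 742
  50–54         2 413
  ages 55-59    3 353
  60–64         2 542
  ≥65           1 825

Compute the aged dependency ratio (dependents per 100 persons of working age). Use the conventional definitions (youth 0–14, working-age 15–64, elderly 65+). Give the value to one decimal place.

Old-age dependency ratio: 6.4

0–14: 9 266 + 9 235 + 7 145 = 25 646
15–64: 2 872 + 3 191 + 2 345 + 3 388 + 2 705 + 3 134 + 2 742 + 2 413 + 3 353 + 2 542 = 28 685
65+: 1 825
Old-age dependency ratio = 1 825 / 28 685 × 100 = 6.4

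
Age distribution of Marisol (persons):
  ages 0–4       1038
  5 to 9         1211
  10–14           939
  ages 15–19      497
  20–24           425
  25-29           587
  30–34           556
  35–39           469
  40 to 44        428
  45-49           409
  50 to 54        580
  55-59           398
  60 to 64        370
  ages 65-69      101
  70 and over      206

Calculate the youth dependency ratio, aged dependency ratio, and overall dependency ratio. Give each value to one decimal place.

0–14: 1038 + 1211 + 939 = 3188
15–64: 497 + 425 + 587 + 556 + 469 + 428 + 409 + 580 + 398 + 370 = 4719
65+: 101 + 206 = 307
Youth dependency ratio = 3188 / 4719 × 100 = 67.6
Old-age dependency ratio = 307 / 4719 × 100 = 6.5
Total dependency ratio = (3188 + 307) / 4719 × 100 = 3495 / 4719 × 100 = 74.1

Youth dependency ratio: 67.6
Old-age dependency ratio: 6.5
Total dependency ratio: 74.1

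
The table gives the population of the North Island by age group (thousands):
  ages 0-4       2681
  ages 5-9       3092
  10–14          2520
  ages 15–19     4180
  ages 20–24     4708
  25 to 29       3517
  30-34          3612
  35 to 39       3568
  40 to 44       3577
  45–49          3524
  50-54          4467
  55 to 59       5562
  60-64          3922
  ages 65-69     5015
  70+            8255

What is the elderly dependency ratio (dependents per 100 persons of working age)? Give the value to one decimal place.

Old-age dependency ratio: 32.7

0–14: 2681 + 3092 + 2520 = 8293
15–64: 4180 + 4708 + 3517 + 3612 + 3568 + 3577 + 3524 + 4467 + 5562 + 3922 = 40637
65+: 5015 + 8255 = 13270
Old-age dependency ratio = 13270 / 40637 × 100 = 32.7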